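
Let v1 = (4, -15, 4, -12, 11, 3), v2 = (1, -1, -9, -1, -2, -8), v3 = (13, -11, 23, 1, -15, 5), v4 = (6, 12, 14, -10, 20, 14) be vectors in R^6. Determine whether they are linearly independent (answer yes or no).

Form the matrix with these vectors as rows and row reduce.
R2 ← R2 − (1/4)·R1: [0, 11/4, -10, 2, -19/4, -35/4]
R3 ← R3 − (13/4)·R1: [0, 151/4, 10, 40, -203/4, -19/4]
R4 ← R4 − (3/2)·R1: [0, 69/2, 8, 8, 7/2, 19/2]
R3 ← R3 − (151/11)·R2: [0, 0, 1620/11, 138/11, 159/11, 1269/11]
R4 ← R4 − (138/11)·R2: [0, 0, 1468/11, -188/11, 694/11, 1312/11]
R4 ← R4 − (367/405)·R3: [0, 0, 0, -3842/135, 6749/135, 221/15]
4 nonzero rows, so the 4 vectors span a space of dimension 4.
Since 4 = 4, the vectors are linearly independent.

yes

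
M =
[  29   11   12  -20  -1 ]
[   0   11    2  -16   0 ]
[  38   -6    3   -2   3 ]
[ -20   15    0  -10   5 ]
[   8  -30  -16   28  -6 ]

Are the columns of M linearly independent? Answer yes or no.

Row reduce M to echelon form.
R3 ← R3 − (38/29)·R1: [0, -592/29, -369/29, 702/29, 125/29]
R4 ← R4 + (20/29)·R1: [0, 655/29, 240/29, -690/29, 125/29]
R5 ← R5 − (8/29)·R1: [0, -958/29, -560/29, 972/29, -166/29]
R3 ← R3 + (592/319)·R2: [0, 0, -2875/319, -1750/319, 125/29]
R4 ← R4 − (655/319)·R2: [0, 0, 1330/319, 2890/319, 125/29]
R5 ← R5 + (958/319)·R2: [0, 0, -4244/319, -4636/319, -166/29]
R4 ← R4 + (266/575)·R3: [0, 0, 0, 150/23, 145/23]
R5 ← R5 − (4244/2875)·R3: [0, 0, 0, -148/23, -278/23]
R5 ← R5 + (74/75)·R4: [0, 0, 0, 0, -88/15]
5 pivots among 5 columns.
Every column is a pivot column, so the columns are linearly independent.

yes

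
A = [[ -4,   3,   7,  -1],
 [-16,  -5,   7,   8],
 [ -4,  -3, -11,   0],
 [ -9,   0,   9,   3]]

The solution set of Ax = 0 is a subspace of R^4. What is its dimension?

1

Row reduce to echelon form.
R2 ← R2 − (4)·R1: [0, -17, -21, 12]
R3 ← R3 − R1: [0, -6, -18, 1]
R4 ← R4 − (9/4)·R1: [0, -27/4, -27/4, 21/4]
R3 ← R3 − (6/17)·R2: [0, 0, -180/17, -55/17]
R4 ← R4 − (27/68)·R2: [0, 0, 27/17, 33/68]
R4 ← R4 + (3/20)·R3: [0, 0, 0, 0]
3 nonzero rows, so rank(A) = 3.
A has 4 columns; by rank–nullity, nullity = 4 − 3 = 1.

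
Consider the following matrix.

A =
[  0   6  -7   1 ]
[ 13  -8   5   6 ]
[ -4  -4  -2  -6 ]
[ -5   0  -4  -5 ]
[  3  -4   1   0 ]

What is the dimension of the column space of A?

3

Row reduce to echelon form.
Swap R1 ↔ R2
R3 ← R3 + (4/13)·R1: [0, -84/13, -6/13, -54/13]
R4 ← R4 + (5/13)·R1: [0, -40/13, -27/13, -35/13]
R5 ← R5 − (3/13)·R1: [0, -28/13, -2/13, -18/13]
R3 ← R3 + (14/13)·R2: [0, 0, -8, -40/13]
R4 ← R4 + (20/39)·R2: [0, 0, -17/3, -85/39]
R5 ← R5 + (14/39)·R2: [0, 0, -8/3, -40/39]
R4 ← R4 − (17/24)·R3: [0, 0, 0, 0]
R5 ← R5 − (1/3)·R3: [0, 0, 0, 0]
Echelon form has 3 nonzero rows, so rank(A) = 3.
The column space has dimension equal to the rank: 3.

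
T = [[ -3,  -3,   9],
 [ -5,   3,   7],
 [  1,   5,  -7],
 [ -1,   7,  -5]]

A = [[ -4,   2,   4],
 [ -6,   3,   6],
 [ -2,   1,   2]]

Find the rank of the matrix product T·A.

First compute TA:
[[ 12,  -6, -12],
 [-12,   6,  12],
 [-20,  10,  20],
 [-28,  14,  28]]
Now row reduce the product.
R2 ← R2 + R1: [0, 0, 0]
R3 ← R3 + (5/3)·R1: [0, 0, 0]
R4 ← R4 + (7/3)·R1: [0, 0, 0]
1 nonzero row, so rank(TA) = 1.

1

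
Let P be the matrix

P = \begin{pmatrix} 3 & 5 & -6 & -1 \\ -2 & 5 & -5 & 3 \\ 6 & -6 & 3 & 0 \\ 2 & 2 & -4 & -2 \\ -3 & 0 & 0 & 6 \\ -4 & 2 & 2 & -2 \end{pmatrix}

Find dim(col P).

Row reduce to echelon form.
R2 ← R2 + (2/3)·R1: [0, 25/3, -9, 7/3]
R3 ← R3 − (2)·R1: [0, -16, 15, 2]
R4 ← R4 − (2/3)·R1: [0, -4/3, 0, -4/3]
R5 ← R5 + R1: [0, 5, -6, 5]
R6 ← R6 + (4/3)·R1: [0, 26/3, -6, -10/3]
R3 ← R3 + (48/25)·R2: [0, 0, -57/25, 162/25]
R4 ← R4 + (4/25)·R2: [0, 0, -36/25, -24/25]
R5 ← R5 − (3/5)·R2: [0, 0, -3/5, 18/5]
R6 ← R6 − (26/25)·R2: [0, 0, 84/25, -144/25]
R4 ← R4 − (12/19)·R3: [0, 0, 0, -96/19]
R5 ← R5 − (5/19)·R3: [0, 0, 0, 36/19]
R6 ← R6 + (28/19)·R3: [0, 0, 0, 72/19]
R5 ← R5 + (3/8)·R4: [0, 0, 0, 0]
R6 ← R6 + (3/4)·R4: [0, 0, 0, 0]
Echelon form has 4 nonzero rows, so rank(P) = 4.
The column space has dimension equal to the rank: 4.

4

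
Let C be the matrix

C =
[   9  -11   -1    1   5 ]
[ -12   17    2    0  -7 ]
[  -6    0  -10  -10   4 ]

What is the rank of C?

3

Row reduce to echelon form.
R2 ← R2 + (4/3)·R1: [0, 7/3, 2/3, 4/3, -1/3]
R3 ← R3 + (2/3)·R1: [0, -22/3, -32/3, -28/3, 22/3]
R3 ← R3 + (22/7)·R2: [0, 0, -60/7, -36/7, 44/7]
Echelon form has 3 nonzero rows, so rank(C) = 3.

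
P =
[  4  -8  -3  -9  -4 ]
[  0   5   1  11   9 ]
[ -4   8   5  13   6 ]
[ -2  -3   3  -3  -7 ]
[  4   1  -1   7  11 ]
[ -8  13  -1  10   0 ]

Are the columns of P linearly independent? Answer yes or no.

no

Row reduce P to echelon form.
R3 ← R3 + R1: [0, 0, 2, 4, 2]
R4 ← R4 + (1/2)·R1: [0, -7, 3/2, -15/2, -9]
R5 ← R5 − R1: [0, 9, 2, 16, 15]
R6 ← R6 + (2)·R1: [0, -3, -7, -8, -8]
R4 ← R4 + (7/5)·R2: [0, 0, 29/10, 79/10, 18/5]
R5 ← R5 − (9/5)·R2: [0, 0, 1/5, -19/5, -6/5]
R6 ← R6 + (3/5)·R2: [0, 0, -32/5, -7/5, -13/5]
R4 ← R4 − (29/20)·R3: [0, 0, 0, 21/10, 7/10]
R5 ← R5 − (1/10)·R3: [0, 0, 0, -21/5, -7/5]
R6 ← R6 + (16/5)·R3: [0, 0, 0, 57/5, 19/5]
R5 ← R5 + (2)·R4: [0, 0, 0, 0, 0]
R6 ← R6 − (38/7)·R4: [0, 0, 0, 0, 0]
4 pivots among 5 columns.
Only 4 < 5 pivot columns, so the columns are linearly dependent.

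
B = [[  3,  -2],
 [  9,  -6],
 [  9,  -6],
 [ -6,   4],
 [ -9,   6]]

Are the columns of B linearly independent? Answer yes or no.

Row reduce B to echelon form.
R2 ← R2 − (3)·R1: [0, 0]
R3 ← R3 − (3)·R1: [0, 0]
R4 ← R4 + (2)·R1: [0, 0]
R5 ← R5 + (3)·R1: [0, 0]
1 pivot among 2 columns.
Only 1 < 2 pivot columns, so the columns are linearly dependent.

no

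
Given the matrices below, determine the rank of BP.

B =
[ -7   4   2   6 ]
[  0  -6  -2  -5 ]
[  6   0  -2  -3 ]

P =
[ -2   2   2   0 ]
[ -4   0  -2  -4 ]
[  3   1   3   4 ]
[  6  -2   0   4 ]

First compute BP:
[[ 40, -24, -16,  16],
 [-12,   8,   6,  -4],
 [-36,  16,   6, -20]]
Now row reduce the product.
R2 ← R2 + (3/10)·R1: [0, 4/5, 6/5, 4/5]
R3 ← R3 + (9/10)·R1: [0, -28/5, -42/5, -28/5]
R3 ← R3 + (7)·R2: [0, 0, 0, 0]
2 nonzero rows, so rank(BP) = 2.

2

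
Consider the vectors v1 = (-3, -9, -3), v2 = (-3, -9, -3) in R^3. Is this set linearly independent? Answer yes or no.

no

Form the matrix with these vectors as rows and row reduce.
R2 ← R2 − R1: [0, 0, 0]
1 nonzero row, so the 2 vectors span a space of dimension 1.
Since 1 < 2, the vectors are linearly dependent.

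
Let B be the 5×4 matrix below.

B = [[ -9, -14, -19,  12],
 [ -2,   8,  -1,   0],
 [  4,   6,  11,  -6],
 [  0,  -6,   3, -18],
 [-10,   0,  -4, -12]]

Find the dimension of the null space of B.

Row reduce to echelon form.
R2 ← R2 − (2/9)·R1: [0, 100/9, 29/9, -8/3]
R3 ← R3 + (4/9)·R1: [0, -2/9, 23/9, -2/3]
R5 ← R5 − (10/9)·R1: [0, 140/9, 154/9, -76/3]
R3 ← R3 + (1/50)·R2: [0, 0, 131/50, -18/25]
R4 ← R4 + (27/50)·R2: [0, 0, 237/50, -486/25]
R5 ← R5 − (7/5)·R2: [0, 0, 63/5, -108/5]
R4 ← R4 − (237/131)·R3: [0, 0, 0, -2376/131]
R5 ← R5 − (630/131)·R3: [0, 0, 0, -2376/131]
R5 ← R5 − R4: [0, 0, 0, 0]
4 nonzero rows, so rank(B) = 4.
B has 4 columns; by rank–nullity, nullity = 4 − 4 = 0.

0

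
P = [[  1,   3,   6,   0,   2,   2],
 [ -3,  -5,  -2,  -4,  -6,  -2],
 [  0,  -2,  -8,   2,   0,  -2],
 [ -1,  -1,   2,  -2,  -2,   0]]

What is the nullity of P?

Row reduce to echelon form.
R2 ← R2 + (3)·R1: [0, 4, 16, -4, 0, 4]
R4 ← R4 + R1: [0, 2, 8, -2, 0, 2]
R3 ← R3 + (1/2)·R2: [0, 0, 0, 0, 0, 0]
R4 ← R4 − (1/2)·R2: [0, 0, 0, 0, 0, 0]
2 nonzero rows, so rank(P) = 2.
P has 6 columns; by rank–nullity, nullity = 6 − 2 = 4.

4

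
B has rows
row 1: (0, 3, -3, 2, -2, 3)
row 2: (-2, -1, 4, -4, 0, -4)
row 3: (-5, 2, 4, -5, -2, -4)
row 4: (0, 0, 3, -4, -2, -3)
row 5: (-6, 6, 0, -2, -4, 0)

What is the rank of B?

3

Row reduce to echelon form.
Swap R1 ↔ R2
R3 ← R3 − (5/2)·R1: [0, 9/2, -6, 5, -2, 6]
R5 ← R5 − (3)·R1: [0, 9, -12, 10, -4, 12]
R3 ← R3 − (3/2)·R2: [0, 0, -3/2, 2, 1, 3/2]
R5 ← R5 − (3)·R2: [0, 0, -3, 4, 2, 3]
R4 ← R4 + (2)·R3: [0, 0, 0, 0, 0, 0]
R5 ← R5 − (2)·R3: [0, 0, 0, 0, 0, 0]
Echelon form has 3 nonzero rows, so rank(B) = 3.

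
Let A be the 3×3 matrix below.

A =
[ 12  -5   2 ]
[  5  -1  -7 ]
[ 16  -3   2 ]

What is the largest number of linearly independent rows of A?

3

Row reduce to echelon form.
R2 ← R2 − (5/12)·R1: [0, 13/12, -47/6]
R3 ← R3 − (4/3)·R1: [0, 11/3, -2/3]
R3 ← R3 − (44/13)·R2: [0, 0, 336/13]
Echelon form has 3 nonzero rows, so rank(A) = 3.
The rank gives the maximum number of linearly independent rows: 3.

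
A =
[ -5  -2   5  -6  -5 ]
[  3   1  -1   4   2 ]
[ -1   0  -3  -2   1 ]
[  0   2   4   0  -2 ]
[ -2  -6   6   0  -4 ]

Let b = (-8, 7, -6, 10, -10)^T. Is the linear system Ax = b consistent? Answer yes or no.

yes

Row reduce the augmented matrix [A | b].
R2 ← R2 + (3/5)·R1: [0, -1/5, 2, 2/5, -1, 11/5]
R3 ← R3 − (1/5)·R1: [0, 2/5, -4, -4/5, 2, -22/5]
R5 ← R5 − (2/5)·R1: [0, -26/5, 4, 12/5, -2, -34/5]
R3 ← R3 + (2)·R2: [0, 0, 0, 0, 0, 0]
R4 ← R4 + (10)·R2: [0, 0, 24, 4, -12, 32]
R5 ← R5 − (26)·R2: [0, 0, -48, -8, 24, -64]
Swap R3 ↔ R4
R5 ← R5 + (2)·R3: [0, 0, 0, 0, 0, 0]
The echelon form has 3 nonzero rows, and every pivot lies in the first 5 columns, so rank(A) = rank([A|b]) = 3.
The system is consistent.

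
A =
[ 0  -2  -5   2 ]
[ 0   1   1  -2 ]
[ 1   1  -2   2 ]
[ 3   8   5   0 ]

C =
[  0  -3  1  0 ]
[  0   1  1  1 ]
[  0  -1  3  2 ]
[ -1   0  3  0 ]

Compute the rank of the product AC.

First compute AC:
[[ -2,   3, -11, -12],
 [  2,   0,  -2,   3],
 [ -2,   0,   2,  -3],
 [  0,  -6,  26,  18]]
Now row reduce the product.
R2 ← R2 + R1: [0, 3, -13, -9]
R3 ← R3 − R1: [0, -3, 13, 9]
R3 ← R3 + R2: [0, 0, 0, 0]
R4 ← R4 + (2)·R2: [0, 0, 0, 0]
2 nonzero rows, so rank(AC) = 2.

2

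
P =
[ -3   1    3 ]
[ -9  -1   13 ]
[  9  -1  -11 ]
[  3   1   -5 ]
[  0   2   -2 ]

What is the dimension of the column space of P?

Row reduce to echelon form.
R2 ← R2 − (3)·R1: [0, -4, 4]
R3 ← R3 + (3)·R1: [0, 2, -2]
R4 ← R4 + R1: [0, 2, -2]
R3 ← R3 + (1/2)·R2: [0, 0, 0]
R4 ← R4 + (1/2)·R2: [0, 0, 0]
R5 ← R5 + (1/2)·R2: [0, 0, 0]
Echelon form has 2 nonzero rows, so rank(P) = 2.
The column space has dimension equal to the rank: 2.

2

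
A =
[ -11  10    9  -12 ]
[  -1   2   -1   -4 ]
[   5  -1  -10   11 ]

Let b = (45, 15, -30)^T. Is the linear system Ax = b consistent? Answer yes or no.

Row reduce the augmented matrix [A | b].
R2 ← R2 − (1/11)·R1: [0, 12/11, -20/11, -32/11, 120/11]
R3 ← R3 + (5/11)·R1: [0, 39/11, -65/11, 61/11, -105/11]
R3 ← R3 − (13/4)·R2: [0, 0, 0, 15, -45]
The echelon form has 3 nonzero rows, and every pivot lies in the first 4 columns, so rank(A) = rank([A|b]) = 3.
The system is consistent.

yes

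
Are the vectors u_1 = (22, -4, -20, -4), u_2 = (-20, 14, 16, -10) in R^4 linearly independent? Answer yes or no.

Form the matrix with these vectors as rows and row reduce.
R2 ← R2 + (10/11)·R1: [0, 114/11, -24/11, -150/11]
2 nonzero rows, so the 2 vectors span a space of dimension 2.
Since 2 = 2, the vectors are linearly independent.

yes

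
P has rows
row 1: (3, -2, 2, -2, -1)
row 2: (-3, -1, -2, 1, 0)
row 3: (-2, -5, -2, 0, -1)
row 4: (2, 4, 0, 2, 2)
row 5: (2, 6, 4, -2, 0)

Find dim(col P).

Row reduce to echelon form.
R2 ← R2 + R1: [0, -3, 0, -1, -1]
R3 ← R3 + (2/3)·R1: [0, -19/3, -2/3, -4/3, -5/3]
R4 ← R4 − (2/3)·R1: [0, 16/3, -4/3, 10/3, 8/3]
R5 ← R5 − (2/3)·R1: [0, 22/3, 8/3, -2/3, 2/3]
R3 ← R3 − (19/9)·R2: [0, 0, -2/3, 7/9, 4/9]
R4 ← R4 + (16/9)·R2: [0, 0, -4/3, 14/9, 8/9]
R5 ← R5 + (22/9)·R2: [0, 0, 8/3, -28/9, -16/9]
R4 ← R4 − (2)·R3: [0, 0, 0, 0, 0]
R5 ← R5 + (4)·R3: [0, 0, 0, 0, 0]
Echelon form has 3 nonzero rows, so rank(P) = 3.
The column space has dimension equal to the rank: 3.

3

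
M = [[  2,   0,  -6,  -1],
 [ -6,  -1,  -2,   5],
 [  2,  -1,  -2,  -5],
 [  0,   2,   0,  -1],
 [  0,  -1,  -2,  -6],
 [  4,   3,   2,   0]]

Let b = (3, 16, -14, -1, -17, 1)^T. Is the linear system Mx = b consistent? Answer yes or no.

yes

Row reduce the augmented matrix [M | b].
R2 ← R2 + (3)·R1: [0, -1, -20, 2, 25]
R3 ← R3 − R1: [0, -1, 4, -4, -17]
R6 ← R6 − (2)·R1: [0, 3, 14, 2, -5]
R3 ← R3 − R2: [0, 0, 24, -6, -42]
R4 ← R4 + (2)·R2: [0, 0, -40, 3, 49]
R5 ← R5 − R2: [0, 0, 18, -8, -42]
R6 ← R6 + (3)·R2: [0, 0, -46, 8, 70]
R4 ← R4 + (5/3)·R3: [0, 0, 0, -7, -21]
R5 ← R5 − (3/4)·R3: [0, 0, 0, -7/2, -21/2]
R6 ← R6 + (23/12)·R3: [0, 0, 0, -7/2, -21/2]
R5 ← R5 − (1/2)·R4: [0, 0, 0, 0, 0]
R6 ← R6 − (1/2)·R4: [0, 0, 0, 0, 0]
The echelon form has 4 nonzero rows, and every pivot lies in the first 4 columns, so rank(M) = rank([M|b]) = 4.
The system is consistent.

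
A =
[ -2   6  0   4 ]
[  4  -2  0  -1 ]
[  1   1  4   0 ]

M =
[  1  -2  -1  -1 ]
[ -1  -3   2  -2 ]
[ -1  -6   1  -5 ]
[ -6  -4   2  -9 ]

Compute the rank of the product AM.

3

First compute AM:
[[-32, -30,  22, -46],
 [ 12,   2, -10,   9],
 [ -4, -29,   5, -23]]
Now row reduce the product.
R2 ← R2 + (3/8)·R1: [0, -37/4, -7/4, -33/4]
R3 ← R3 − (1/8)·R1: [0, -101/4, 9/4, -69/4]
R3 ← R3 − (101/37)·R2: [0, 0, 260/37, 195/37]
3 nonzero rows, so rank(AM) = 3.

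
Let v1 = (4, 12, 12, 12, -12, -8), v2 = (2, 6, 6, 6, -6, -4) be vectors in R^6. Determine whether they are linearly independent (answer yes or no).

no

Form the matrix with these vectors as rows and row reduce.
R2 ← R2 − (1/2)·R1: [0, 0, 0, 0, 0, 0]
1 nonzero row, so the 2 vectors span a space of dimension 1.
Since 1 < 2, the vectors are linearly dependent.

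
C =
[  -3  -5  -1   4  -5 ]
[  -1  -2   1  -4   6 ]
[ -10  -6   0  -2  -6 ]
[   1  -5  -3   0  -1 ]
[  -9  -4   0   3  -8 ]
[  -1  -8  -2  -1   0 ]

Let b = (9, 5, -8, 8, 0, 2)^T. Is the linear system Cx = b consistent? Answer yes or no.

Row reduce the augmented matrix [C | b].
R2 ← R2 − (1/3)·R1: [0, -1/3, 4/3, -16/3, 23/3, 2]
R3 ← R3 − (10/3)·R1: [0, 32/3, 10/3, -46/3, 32/3, -38]
R4 ← R4 + (1/3)·R1: [0, -20/3, -10/3, 4/3, -8/3, 11]
R5 ← R5 − (3)·R1: [0, 11, 3, -9, 7, -27]
R6 ← R6 − (1/3)·R1: [0, -19/3, -5/3, -7/3, 5/3, -1]
R3 ← R3 + (32)·R2: [0, 0, 46, -186, 256, 26]
R4 ← R4 − (20)·R2: [0, 0, -30, 108, -156, -29]
R5 ← R5 + (33)·R2: [0, 0, 47, -185, 260, 39]
R6 ← R6 − (19)·R2: [0, 0, -27, 99, -144, -39]
R4 ← R4 + (15/23)·R3: [0, 0, 0, -306/23, 252/23, -277/23]
R5 ← R5 − (47/46)·R3: [0, 0, 0, 116/23, -36/23, 286/23]
R6 ← R6 + (27/46)·R3: [0, 0, 0, -234/23, 144/23, -546/23]
R5 ← R5 + (58/153)·R4: [0, 0, 0, 0, 44/17, 1204/153]
R6 ← R6 − (13/17)·R4: [0, 0, 0, 0, -36/17, -247/17]
R6 ← R6 + (9/11)·R5: [0, 0, 0, 0, 0, -89/11]
The echelon form has 6 nonzero rows; the last pivot sits in the augmented column, so rank(C) = 5 but rank([C|b]) = 6.
Since the ranks differ, the system is inconsistent.

no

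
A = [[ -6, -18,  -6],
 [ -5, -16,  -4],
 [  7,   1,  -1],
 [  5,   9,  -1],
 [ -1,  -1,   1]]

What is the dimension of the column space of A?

Row reduce to echelon form.
R2 ← R2 − (5/6)·R1: [0, -1, 1]
R3 ← R3 + (7/6)·R1: [0, -20, -8]
R4 ← R4 + (5/6)·R1: [0, -6, -6]
R5 ← R5 − (1/6)·R1: [0, 2, 2]
R3 ← R3 − (20)·R2: [0, 0, -28]
R4 ← R4 − (6)·R2: [0, 0, -12]
R5 ← R5 + (2)·R2: [0, 0, 4]
R4 ← R4 − (3/7)·R3: [0, 0, 0]
R5 ← R5 + (1/7)·R3: [0, 0, 0]
Echelon form has 3 nonzero rows, so rank(A) = 3.
The column space has dimension equal to the rank: 3.

3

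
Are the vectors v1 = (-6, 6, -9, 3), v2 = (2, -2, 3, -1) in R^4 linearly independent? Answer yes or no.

Form the matrix with these vectors as rows and row reduce.
R2 ← R2 + (1/3)·R1: [0, 0, 0, 0]
1 nonzero row, so the 2 vectors span a space of dimension 1.
Since 1 < 2, the vectors are linearly dependent.

no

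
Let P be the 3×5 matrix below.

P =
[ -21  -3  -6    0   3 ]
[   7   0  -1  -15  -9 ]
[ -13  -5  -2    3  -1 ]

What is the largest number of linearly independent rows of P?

Row reduce to echelon form.
R2 ← R2 + (1/3)·R1: [0, -1, -3, -15, -8]
R3 ← R3 − (13/21)·R1: [0, -22/7, 12/7, 3, -20/7]
R3 ← R3 − (22/7)·R2: [0, 0, 78/7, 351/7, 156/7]
Echelon form has 3 nonzero rows, so rank(P) = 3.
The rank gives the maximum number of linearly independent rows: 3.

3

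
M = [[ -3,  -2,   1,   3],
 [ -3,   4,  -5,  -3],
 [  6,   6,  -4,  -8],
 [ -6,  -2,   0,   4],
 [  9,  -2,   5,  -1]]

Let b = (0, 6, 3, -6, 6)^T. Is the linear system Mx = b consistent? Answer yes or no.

Row reduce the augmented matrix [M | b].
R2 ← R2 − R1: [0, 6, -6, -6, 6]
R3 ← R3 + (2)·R1: [0, 2, -2, -2, 3]
R4 ← R4 − (2)·R1: [0, 2, -2, -2, -6]
R5 ← R5 + (3)·R1: [0, -8, 8, 8, 6]
R3 ← R3 − (1/3)·R2: [0, 0, 0, 0, 1]
R4 ← R4 − (1/3)·R2: [0, 0, 0, 0, -8]
R5 ← R5 + (4/3)·R2: [0, 0, 0, 0, 14]
R4 ← R4 + (8)·R3: [0, 0, 0, 0, 0]
R5 ← R5 − (14)·R3: [0, 0, 0, 0, 0]
The echelon form has 3 nonzero rows; the last pivot sits in the augmented column, so rank(M) = 2 but rank([M|b]) = 3.
Since the ranks differ, the system is inconsistent.

no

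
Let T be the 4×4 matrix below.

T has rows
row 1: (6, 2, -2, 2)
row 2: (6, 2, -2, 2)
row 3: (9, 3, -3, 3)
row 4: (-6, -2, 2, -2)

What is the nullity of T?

3

Row reduce to echelon form.
R2 ← R2 − R1: [0, 0, 0, 0]
R3 ← R3 − (3/2)·R1: [0, 0, 0, 0]
R4 ← R4 + R1: [0, 0, 0, 0]
1 nonzero row, so rank(T) = 1.
T has 4 columns; by rank–nullity, nullity = 4 − 1 = 3.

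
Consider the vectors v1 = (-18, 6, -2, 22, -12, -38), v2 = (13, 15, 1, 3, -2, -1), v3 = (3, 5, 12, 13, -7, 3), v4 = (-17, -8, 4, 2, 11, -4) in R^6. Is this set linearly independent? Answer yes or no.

Form the matrix with these vectors as rows and row reduce.
R2 ← R2 + (13/18)·R1: [0, 58/3, -4/9, 170/9, -32/3, -256/9]
R3 ← R3 + (1/6)·R1: [0, 6, 35/3, 50/3, -9, -10/3]
R4 ← R4 − (17/18)·R1: [0, -41/3, 53/9, -169/9, 67/3, 287/9]
R3 ← R3 − (9/29)·R2: [0, 0, 1027/87, 940/87, -165/29, 478/87]
R4 ← R4 + (41/58)·R2: [0, 0, 485/87, -472/87, 429/29, 1025/87]
R4 ← R4 − (485/1027)·R3: [0, 0, 0, -10812/1027, 17952/1027, 9435/1027]
4 nonzero rows, so the 4 vectors span a space of dimension 4.
Since 4 = 4, the vectors are linearly independent.

yes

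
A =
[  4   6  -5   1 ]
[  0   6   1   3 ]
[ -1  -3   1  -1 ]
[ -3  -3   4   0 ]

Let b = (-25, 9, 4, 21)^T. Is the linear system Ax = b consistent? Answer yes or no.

yes

Row reduce the augmented matrix [A | b].
R3 ← R3 + (1/4)·R1: [0, -3/2, -1/4, -3/4, -9/4]
R4 ← R4 + (3/4)·R1: [0, 3/2, 1/4, 3/4, 9/4]
R3 ← R3 + (1/4)·R2: [0, 0, 0, 0, 0]
R4 ← R4 − (1/4)·R2: [0, 0, 0, 0, 0]
The echelon form has 2 nonzero rows, and every pivot lies in the first 4 columns, so rank(A) = rank([A|b]) = 2.
The system is consistent.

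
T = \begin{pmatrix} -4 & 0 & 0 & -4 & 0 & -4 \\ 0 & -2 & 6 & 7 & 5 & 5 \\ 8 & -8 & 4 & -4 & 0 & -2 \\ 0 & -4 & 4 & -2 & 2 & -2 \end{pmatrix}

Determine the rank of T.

Row reduce to echelon form.
R3 ← R3 + (2)·R1: [0, -8, 4, -12, 0, -10]
R3 ← R3 − (4)·R2: [0, 0, -20, -40, -20, -30]
R4 ← R4 − (2)·R2: [0, 0, -8, -16, -8, -12]
R4 ← R4 − (2/5)·R3: [0, 0, 0, 0, 0, 0]
Echelon form has 3 nonzero rows, so rank(T) = 3.

3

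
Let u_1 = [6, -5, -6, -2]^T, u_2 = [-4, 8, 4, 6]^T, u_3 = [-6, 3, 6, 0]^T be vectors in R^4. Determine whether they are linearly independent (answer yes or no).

no

Form the matrix with these vectors as rows and row reduce.
R2 ← R2 + (2/3)·R1: [0, 14/3, 0, 14/3]
R3 ← R3 + R1: [0, -2, 0, -2]
R3 ← R3 + (3/7)·R2: [0, 0, 0, 0]
2 nonzero rows, so the 3 vectors span a space of dimension 2.
Since 2 < 3, the vectors are linearly dependent.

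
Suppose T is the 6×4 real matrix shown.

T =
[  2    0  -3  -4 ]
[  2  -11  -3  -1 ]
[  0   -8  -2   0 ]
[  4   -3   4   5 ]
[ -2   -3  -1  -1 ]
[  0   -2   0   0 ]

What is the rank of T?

Row reduce to echelon form.
R2 ← R2 − R1: [0, -11, 0, 3]
R4 ← R4 − (2)·R1: [0, -3, 10, 13]
R5 ← R5 + R1: [0, -3, -4, -5]
R3 ← R3 − (8/11)·R2: [0, 0, -2, -24/11]
R4 ← R4 − (3/11)·R2: [0, 0, 10, 134/11]
R5 ← R5 − (3/11)·R2: [0, 0, -4, -64/11]
R6 ← R6 − (2/11)·R2: [0, 0, 0, -6/11]
R4 ← R4 + (5)·R3: [0, 0, 0, 14/11]
R5 ← R5 − (2)·R3: [0, 0, 0, -16/11]
R5 ← R5 + (8/7)·R4: [0, 0, 0, 0]
R6 ← R6 + (3/7)·R4: [0, 0, 0, 0]
Echelon form has 4 nonzero rows, so rank(T) = 4.

4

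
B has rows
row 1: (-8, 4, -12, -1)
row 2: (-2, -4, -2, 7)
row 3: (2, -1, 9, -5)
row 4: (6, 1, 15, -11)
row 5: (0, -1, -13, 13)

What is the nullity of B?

Row reduce to echelon form.
R2 ← R2 − (1/4)·R1: [0, -5, 1, 29/4]
R3 ← R3 + (1/4)·R1: [0, 0, 6, -21/4]
R4 ← R4 + (3/4)·R1: [0, 4, 6, -47/4]
R4 ← R4 + (4/5)·R2: [0, 0, 34/5, -119/20]
R5 ← R5 − (1/5)·R2: [0, 0, -66/5, 231/20]
R4 ← R4 − (17/15)·R3: [0, 0, 0, 0]
R5 ← R5 + (11/5)·R3: [0, 0, 0, 0]
3 nonzero rows, so rank(B) = 3.
B has 4 columns; by rank–nullity, nullity = 4 − 3 = 1.

1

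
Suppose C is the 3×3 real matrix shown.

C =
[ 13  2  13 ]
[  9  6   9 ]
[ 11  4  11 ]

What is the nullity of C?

Row reduce to echelon form.
R2 ← R2 − (9/13)·R1: [0, 60/13, 0]
R3 ← R3 − (11/13)·R1: [0, 30/13, 0]
R3 ← R3 − (1/2)·R2: [0, 0, 0]
2 nonzero rows, so rank(C) = 2.
C has 3 columns; by rank–nullity, nullity = 3 − 2 = 1.

1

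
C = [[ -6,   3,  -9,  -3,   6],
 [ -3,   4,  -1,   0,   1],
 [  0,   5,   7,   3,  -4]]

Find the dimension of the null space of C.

3

Row reduce to echelon form.
R2 ← R2 − (1/2)·R1: [0, 5/2, 7/2, 3/2, -2]
R3 ← R3 − (2)·R2: [0, 0, 0, 0, 0]
2 nonzero rows, so rank(C) = 2.
C has 5 columns; by rank–nullity, nullity = 5 − 2 = 3.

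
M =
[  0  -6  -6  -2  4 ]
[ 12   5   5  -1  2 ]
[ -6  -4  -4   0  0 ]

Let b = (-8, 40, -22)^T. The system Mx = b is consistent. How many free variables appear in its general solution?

3

Row reduce the augmented matrix [M | b].
Swap R1 ↔ R2
R3 ← R3 + (1/2)·R1: [0, -3/2, -3/2, -1/2, 1, -2]
R3 ← R3 − (1/4)·R2: [0, 0, 0, 0, 0, 0]
The echelon form has 2 nonzero rows, and every pivot lies in the first 5 columns, so rank(M) = rank([M|b]) = 2.
The system is consistent.
Free variables = (unknowns) − (rank) = 5 − 2 = 3.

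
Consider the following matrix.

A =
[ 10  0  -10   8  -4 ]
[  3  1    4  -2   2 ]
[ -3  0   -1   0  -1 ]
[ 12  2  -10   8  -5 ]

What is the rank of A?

3

Row reduce to echelon form.
R2 ← R2 − (3/10)·R1: [0, 1, 7, -22/5, 16/5]
R3 ← R3 + (3/10)·R1: [0, 0, -4, 12/5, -11/5]
R4 ← R4 − (6/5)·R1: [0, 2, 2, -8/5, -1/5]
R4 ← R4 − (2)·R2: [0, 0, -12, 36/5, -33/5]
R4 ← R4 − (3)·R3: [0, 0, 0, 0, 0]
Echelon form has 3 nonzero rows, so rank(A) = 3.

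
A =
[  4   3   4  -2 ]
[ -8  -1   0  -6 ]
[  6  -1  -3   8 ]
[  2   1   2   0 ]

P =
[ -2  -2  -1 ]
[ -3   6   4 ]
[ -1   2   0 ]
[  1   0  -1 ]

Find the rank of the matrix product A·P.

3

First compute AP:
[[-23,  18,  10],
 [ 13,  10,  10],
 [  2, -24, -18],
 [ -9,   6,   2]]
Now row reduce the product.
R2 ← R2 + (13/23)·R1: [0, 464/23, 360/23]
R3 ← R3 + (2/23)·R1: [0, -516/23, -394/23]
R4 ← R4 − (9/23)·R1: [0, -24/23, -44/23]
R3 ← R3 + (129/116)·R2: [0, 0, 8/29]
R4 ← R4 + (3/58)·R2: [0, 0, -32/29]
R4 ← R4 + (4)·R3: [0, 0, 0]
3 nonzero rows, so rank(AP) = 3.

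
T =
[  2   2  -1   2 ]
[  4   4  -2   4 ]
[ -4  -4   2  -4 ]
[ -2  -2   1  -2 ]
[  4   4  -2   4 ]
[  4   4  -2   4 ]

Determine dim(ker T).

Row reduce to echelon form.
R2 ← R2 − (2)·R1: [0, 0, 0, 0]
R3 ← R3 + (2)·R1: [0, 0, 0, 0]
R4 ← R4 + R1: [0, 0, 0, 0]
R5 ← R5 − (2)·R1: [0, 0, 0, 0]
R6 ← R6 − (2)·R1: [0, 0, 0, 0]
1 nonzero row, so rank(T) = 1.
T has 4 columns; by rank–nullity, nullity = 4 − 1 = 3.

3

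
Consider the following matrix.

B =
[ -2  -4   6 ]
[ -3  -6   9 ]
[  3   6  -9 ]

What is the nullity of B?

Row reduce to echelon form.
R2 ← R2 − (3/2)·R1: [0, 0, 0]
R3 ← R3 + (3/2)·R1: [0, 0, 0]
1 nonzero row, so rank(B) = 1.
B has 3 columns; by rank–nullity, nullity = 3 − 1 = 2.

2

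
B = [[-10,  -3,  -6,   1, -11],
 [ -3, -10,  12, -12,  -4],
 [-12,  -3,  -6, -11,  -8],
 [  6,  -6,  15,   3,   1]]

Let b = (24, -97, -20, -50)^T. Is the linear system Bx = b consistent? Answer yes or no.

yes

Row reduce the augmented matrix [B | b].
R2 ← R2 − (3/10)·R1: [0, -91/10, 69/5, -123/10, -7/10, -521/5]
R3 ← R3 − (6/5)·R1: [0, 3/5, 6/5, -61/5, 26/5, -244/5]
R4 ← R4 + (3/5)·R1: [0, -39/5, 57/5, 18/5, -28/5, -178/5]
R3 ← R3 + (6/91)·R2: [0, 0, 192/91, -1184/91, 67/13, -5066/91]
R4 ← R4 − (6/7)·R2: [0, 0, -3/7, 99/7, -5, 376/7]
R4 ← R4 + (13/64)·R3: [0, 0, 0, 23/2, -253/64, 1357/32]
The echelon form has 4 nonzero rows, and every pivot lies in the first 5 columns, so rank(B) = rank([B|b]) = 4.
The system is consistent.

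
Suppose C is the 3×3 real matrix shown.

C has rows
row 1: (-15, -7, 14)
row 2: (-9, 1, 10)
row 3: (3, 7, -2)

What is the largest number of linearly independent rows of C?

3

Row reduce to echelon form.
R2 ← R2 − (3/5)·R1: [0, 26/5, 8/5]
R3 ← R3 + (1/5)·R1: [0, 28/5, 4/5]
R3 ← R3 − (14/13)·R2: [0, 0, -12/13]
Echelon form has 3 nonzero rows, so rank(C) = 3.
The rank gives the maximum number of linearly independent rows: 3.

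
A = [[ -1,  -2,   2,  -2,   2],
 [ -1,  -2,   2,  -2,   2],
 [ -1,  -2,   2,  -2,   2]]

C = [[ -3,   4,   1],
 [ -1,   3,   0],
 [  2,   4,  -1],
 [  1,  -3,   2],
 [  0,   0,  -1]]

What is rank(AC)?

First compute AC:
[[  7,   4,  -9],
 [  7,   4,  -9],
 [  7,   4,  -9]]
Now row reduce the product.
R2 ← R2 − R1: [0, 0, 0]
R3 ← R3 − R1: [0, 0, 0]
1 nonzero row, so rank(AC) = 1.

1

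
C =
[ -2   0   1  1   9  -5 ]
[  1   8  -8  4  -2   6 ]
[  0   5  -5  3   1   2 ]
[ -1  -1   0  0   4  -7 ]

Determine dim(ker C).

2

Row reduce to echelon form.
R2 ← R2 + (1/2)·R1: [0, 8, -15/2, 9/2, 5/2, 7/2]
R4 ← R4 − (1/2)·R1: [0, -1, -1/2, -1/2, -1/2, -9/2]
R3 ← R3 − (5/8)·R2: [0, 0, -5/16, 3/16, -9/16, -3/16]
R4 ← R4 + (1/8)·R2: [0, 0, -23/16, 1/16, -3/16, -65/16]
R4 ← R4 − (23/5)·R3: [0, 0, 0, -4/5, 12/5, -16/5]
4 nonzero rows, so rank(C) = 4.
C has 6 columns; by rank–nullity, nullity = 6 − 4 = 2.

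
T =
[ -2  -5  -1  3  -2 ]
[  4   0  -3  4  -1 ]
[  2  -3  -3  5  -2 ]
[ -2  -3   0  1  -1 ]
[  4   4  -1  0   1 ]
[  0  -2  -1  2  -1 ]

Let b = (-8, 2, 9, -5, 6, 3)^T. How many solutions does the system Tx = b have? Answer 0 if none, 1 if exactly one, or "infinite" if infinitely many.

Row reduce the augmented matrix [T | b].
R2 ← R2 + (2)·R1: [0, -10, -5, 10, -5, -14]
R3 ← R3 + R1: [0, -8, -4, 8, -4, 1]
R4 ← R4 − R1: [0, 2, 1, -2, 1, 3]
R5 ← R5 + (2)·R1: [0, -6, -3, 6, -3, -10]
R3 ← R3 − (4/5)·R2: [0, 0, 0, 0, 0, 61/5]
R4 ← R4 + (1/5)·R2: [0, 0, 0, 0, 0, 1/5]
R5 ← R5 − (3/5)·R2: [0, 0, 0, 0, 0, -8/5]
R6 ← R6 − (1/5)·R2: [0, 0, 0, 0, 0, 29/5]
R4 ← R4 − (1/61)·R3: [0, 0, 0, 0, 0, 0]
R5 ← R5 + (8/61)·R3: [0, 0, 0, 0, 0, 0]
R6 ← R6 − (29/61)·R3: [0, 0, 0, 0, 0, 0]
The echelon form has 3 nonzero rows; the last pivot sits in the augmented column, so rank(T) = 2 but rank([T|b]) = 3.
Since the ranks differ, the system is inconsistent.
It has no solutions.

0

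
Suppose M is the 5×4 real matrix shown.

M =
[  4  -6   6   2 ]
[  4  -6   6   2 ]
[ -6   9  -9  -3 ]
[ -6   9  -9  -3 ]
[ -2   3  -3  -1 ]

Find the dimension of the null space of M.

3

Row reduce to echelon form.
R2 ← R2 − R1: [0, 0, 0, 0]
R3 ← R3 + (3/2)·R1: [0, 0, 0, 0]
R4 ← R4 + (3/2)·R1: [0, 0, 0, 0]
R5 ← R5 + (1/2)·R1: [0, 0, 0, 0]
1 nonzero row, so rank(M) = 1.
M has 4 columns; by rank–nullity, nullity = 4 − 1 = 3.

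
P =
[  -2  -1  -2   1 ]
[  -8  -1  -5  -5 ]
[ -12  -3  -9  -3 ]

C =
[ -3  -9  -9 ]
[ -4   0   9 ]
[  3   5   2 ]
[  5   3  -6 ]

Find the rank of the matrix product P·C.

First compute PC:
[[  9,  11,  -1],
 [-12,  32,  83],
 [  6,  54,  81]]
Now row reduce the product.
R2 ← R2 + (4/3)·R1: [0, 140/3, 245/3]
R3 ← R3 − (2/3)·R1: [0, 140/3, 245/3]
R3 ← R3 − R2: [0, 0, 0]
2 nonzero rows, so rank(PC) = 2.

2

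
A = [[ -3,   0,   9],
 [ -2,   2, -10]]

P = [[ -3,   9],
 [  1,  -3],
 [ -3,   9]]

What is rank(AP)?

First compute AP:
[[-18,  54],
 [ 38, -114]]
Now row reduce the product.
R2 ← R2 + (19/9)·R1: [0, 0]
1 nonzero row, so rank(AP) = 1.

1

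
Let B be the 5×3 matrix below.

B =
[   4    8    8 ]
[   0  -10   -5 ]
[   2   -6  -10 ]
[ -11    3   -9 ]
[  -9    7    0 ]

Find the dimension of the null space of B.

Row reduce to echelon form.
R3 ← R3 − (1/2)·R1: [0, -10, -14]
R4 ← R4 + (11/4)·R1: [0, 25, 13]
R5 ← R5 + (9/4)·R1: [0, 25, 18]
R3 ← R3 − R2: [0, 0, -9]
R4 ← R4 + (5/2)·R2: [0, 0, 1/2]
R5 ← R5 + (5/2)·R2: [0, 0, 11/2]
R4 ← R4 + (1/18)·R3: [0, 0, 0]
R5 ← R5 + (11/18)·R3: [0, 0, 0]
3 nonzero rows, so rank(B) = 3.
B has 3 columns; by rank–nullity, nullity = 3 − 3 = 0.

0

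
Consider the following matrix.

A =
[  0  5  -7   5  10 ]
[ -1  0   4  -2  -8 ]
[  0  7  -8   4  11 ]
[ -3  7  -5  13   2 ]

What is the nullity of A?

Row reduce to echelon form.
Swap R1 ↔ R2
R4 ← R4 − (3)·R1: [0, 7, -17, 19, 26]
R3 ← R3 − (7/5)·R2: [0, 0, 9/5, -3, -3]
R4 ← R4 − (7/5)·R2: [0, 0, -36/5, 12, 12]
R4 ← R4 + (4)·R3: [0, 0, 0, 0, 0]
3 nonzero rows, so rank(A) = 3.
A has 5 columns; by rank–nullity, nullity = 5 − 3 = 2.

2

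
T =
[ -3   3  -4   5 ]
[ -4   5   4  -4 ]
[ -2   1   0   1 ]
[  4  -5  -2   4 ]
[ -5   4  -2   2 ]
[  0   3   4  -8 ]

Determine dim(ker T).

Row reduce to echelon form.
R2 ← R2 − (4/3)·R1: [0, 1, 28/3, -32/3]
R3 ← R3 − (2/3)·R1: [0, -1, 8/3, -7/3]
R4 ← R4 + (4/3)·R1: [0, -1, -22/3, 32/3]
R5 ← R5 − (5/3)·R1: [0, -1, 14/3, -19/3]
R3 ← R3 + R2: [0, 0, 12, -13]
R4 ← R4 + R2: [0, 0, 2, 0]
R5 ← R5 + R2: [0, 0, 14, -17]
R6 ← R6 − (3)·R2: [0, 0, -24, 24]
R4 ← R4 − (1/6)·R3: [0, 0, 0, 13/6]
R5 ← R5 − (7/6)·R3: [0, 0, 0, -11/6]
R6 ← R6 + (2)·R3: [0, 0, 0, -2]
R5 ← R5 + (11/13)·R4: [0, 0, 0, 0]
R6 ← R6 + (12/13)·R4: [0, 0, 0, 0]
4 nonzero rows, so rank(T) = 4.
T has 4 columns; by rank–nullity, nullity = 4 − 4 = 0.

0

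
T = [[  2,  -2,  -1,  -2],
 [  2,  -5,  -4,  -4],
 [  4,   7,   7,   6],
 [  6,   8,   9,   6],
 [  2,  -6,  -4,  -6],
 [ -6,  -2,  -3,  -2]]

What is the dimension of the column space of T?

Row reduce to echelon form.
R2 ← R2 − R1: [0, -3, -3, -2]
R3 ← R3 − (2)·R1: [0, 11, 9, 10]
R4 ← R4 − (3)·R1: [0, 14, 12, 12]
R5 ← R5 − R1: [0, -4, -3, -4]
R6 ← R6 + (3)·R1: [0, -8, -6, -8]
R3 ← R3 + (11/3)·R2: [0, 0, -2, 8/3]
R4 ← R4 + (14/3)·R2: [0, 0, -2, 8/3]
R5 ← R5 − (4/3)·R2: [0, 0, 1, -4/3]
R6 ← R6 − (8/3)·R2: [0, 0, 2, -8/3]
R4 ← R4 − R3: [0, 0, 0, 0]
R5 ← R5 + (1/2)·R3: [0, 0, 0, 0]
R6 ← R6 + R3: [0, 0, 0, 0]
Echelon form has 3 nonzero rows, so rank(T) = 3.
The column space has dimension equal to the rank: 3.

3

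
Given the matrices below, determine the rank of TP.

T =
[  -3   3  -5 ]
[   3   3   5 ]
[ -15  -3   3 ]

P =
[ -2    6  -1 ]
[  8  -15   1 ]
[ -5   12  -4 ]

First compute TP:
[[ 55, -123,  26],
 [ -7,  33, -20],
 [ -9,  -9,   0]]
Now row reduce the product.
R2 ← R2 + (7/55)·R1: [0, 954/55, -918/55]
R3 ← R3 + (9/55)·R1: [0, -1602/55, 234/55]
R3 ← R3 + (89/53)·R2: [0, 0, -1260/53]
3 nonzero rows, so rank(TP) = 3.

3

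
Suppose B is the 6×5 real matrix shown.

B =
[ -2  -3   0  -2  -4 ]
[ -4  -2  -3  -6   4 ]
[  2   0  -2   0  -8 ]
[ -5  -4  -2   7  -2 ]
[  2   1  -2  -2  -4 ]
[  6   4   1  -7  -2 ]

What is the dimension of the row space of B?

Row reduce to echelon form.
R2 ← R2 − (2)·R1: [0, 4, -3, -2, 12]
R3 ← R3 + R1: [0, -3, -2, -2, -12]
R4 ← R4 − (5/2)·R1: [0, 7/2, -2, 12, 8]
R5 ← R5 + R1: [0, -2, -2, -4, -8]
R6 ← R6 + (3)·R1: [0, -5, 1, -13, -14]
R3 ← R3 + (3/4)·R2: [0, 0, -17/4, -7/2, -3]
R4 ← R4 − (7/8)·R2: [0, 0, 5/8, 55/4, -5/2]
R5 ← R5 + (1/2)·R2: [0, 0, -7/2, -5, -2]
R6 ← R6 + (5/4)·R2: [0, 0, -11/4, -31/2, 1]
R4 ← R4 + (5/34)·R3: [0, 0, 0, 225/17, -50/17]
R5 ← R5 − (14/17)·R3: [0, 0, 0, -36/17, 8/17]
R6 ← R6 − (11/17)·R3: [0, 0, 0, -225/17, 50/17]
R5 ← R5 + (4/25)·R4: [0, 0, 0, 0, 0]
R6 ← R6 + R4: [0, 0, 0, 0, 0]
Echelon form has 4 nonzero rows, so rank(B) = 4.
The row space has dimension equal to the rank: 4.

4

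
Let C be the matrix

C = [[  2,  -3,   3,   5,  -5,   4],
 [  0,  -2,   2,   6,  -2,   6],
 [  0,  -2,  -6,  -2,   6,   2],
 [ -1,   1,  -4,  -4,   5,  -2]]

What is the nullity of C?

3

Row reduce to echelon form.
R4 ← R4 + (1/2)·R1: [0, -1/2, -5/2, -3/2, 5/2, 0]
R3 ← R3 − R2: [0, 0, -8, -8, 8, -4]
R4 ← R4 − (1/4)·R2: [0, 0, -3, -3, 3, -3/2]
R4 ← R4 − (3/8)·R3: [0, 0, 0, 0, 0, 0]
3 nonzero rows, so rank(C) = 3.
C has 6 columns; by rank–nullity, nullity = 6 − 3 = 3.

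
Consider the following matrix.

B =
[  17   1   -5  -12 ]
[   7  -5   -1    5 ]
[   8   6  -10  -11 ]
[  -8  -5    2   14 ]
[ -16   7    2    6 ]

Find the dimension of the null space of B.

0

Row reduce to echelon form.
R2 ← R2 − (7/17)·R1: [0, -92/17, 18/17, 169/17]
R3 ← R3 − (8/17)·R1: [0, 94/17, -130/17, -91/17]
R4 ← R4 + (8/17)·R1: [0, -77/17, -6/17, 142/17]
R5 ← R5 + (16/17)·R1: [0, 135/17, -46/17, -90/17]
R3 ← R3 + (47/46)·R2: [0, 0, -151/23, 221/46]
R4 ← R4 − (77/92)·R2: [0, 0, -57/46, 3/92]
R5 ← R5 + (135/92)·R2: [0, 0, -53/46, 855/92]
R4 ← R4 − (57/302)·R3: [0, 0, 0, -132/151]
R5 ← R5 − (53/302)·R3: [0, 0, 0, 1276/151]
R5 ← R5 + (29/3)·R4: [0, 0, 0, 0]
4 nonzero rows, so rank(B) = 4.
B has 4 columns; by rank–nullity, nullity = 4 − 4 = 0.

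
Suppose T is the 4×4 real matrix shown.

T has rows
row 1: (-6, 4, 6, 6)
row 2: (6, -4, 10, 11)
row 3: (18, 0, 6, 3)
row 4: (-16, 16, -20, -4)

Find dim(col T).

Row reduce to echelon form.
R2 ← R2 + R1: [0, 0, 16, 17]
R3 ← R3 + (3)·R1: [0, 12, 24, 21]
R4 ← R4 − (8/3)·R1: [0, 16/3, -36, -20]
Swap R2 ↔ R3
R4 ← R4 − (4/9)·R2: [0, 0, -140/3, -88/3]
R4 ← R4 + (35/12)·R3: [0, 0, 0, 81/4]
Echelon form has 4 nonzero rows, so rank(T) = 4.
The column space has dimension equal to the rank: 4.

4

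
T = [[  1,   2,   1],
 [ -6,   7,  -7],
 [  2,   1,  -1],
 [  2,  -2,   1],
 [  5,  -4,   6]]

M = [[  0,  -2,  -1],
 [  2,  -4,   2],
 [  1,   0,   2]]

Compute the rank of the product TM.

2

First compute TM:
[[  5, -10,   5],
 [  7, -16,   6],
 [  1,  -8,  -2],
 [ -3,   4,  -4],
 [ -2,   6,  -1]]
Now row reduce the product.
R2 ← R2 − (7/5)·R1: [0, -2, -1]
R3 ← R3 − (1/5)·R1: [0, -6, -3]
R4 ← R4 + (3/5)·R1: [0, -2, -1]
R5 ← R5 + (2/5)·R1: [0, 2, 1]
R3 ← R3 − (3)·R2: [0, 0, 0]
R4 ← R4 − R2: [0, 0, 0]
R5 ← R5 + R2: [0, 0, 0]
2 nonzero rows, so rank(TM) = 2.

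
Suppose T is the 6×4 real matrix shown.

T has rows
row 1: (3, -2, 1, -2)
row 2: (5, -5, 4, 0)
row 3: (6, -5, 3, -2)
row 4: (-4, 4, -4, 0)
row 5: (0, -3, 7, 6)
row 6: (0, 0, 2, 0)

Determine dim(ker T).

1

Row reduce to echelon form.
R2 ← R2 − (5/3)·R1: [0, -5/3, 7/3, 10/3]
R3 ← R3 − (2)·R1: [0, -1, 1, 2]
R4 ← R4 + (4/3)·R1: [0, 4/3, -8/3, -8/3]
R3 ← R3 − (3/5)·R2: [0, 0, -2/5, 0]
R4 ← R4 + (4/5)·R2: [0, 0, -4/5, 0]
R5 ← R5 − (9/5)·R2: [0, 0, 14/5, 0]
R4 ← R4 − (2)·R3: [0, 0, 0, 0]
R5 ← R5 + (7)·R3: [0, 0, 0, 0]
R6 ← R6 + (5)·R3: [0, 0, 0, 0]
3 nonzero rows, so rank(T) = 3.
T has 4 columns; by rank–nullity, nullity = 4 − 3 = 1.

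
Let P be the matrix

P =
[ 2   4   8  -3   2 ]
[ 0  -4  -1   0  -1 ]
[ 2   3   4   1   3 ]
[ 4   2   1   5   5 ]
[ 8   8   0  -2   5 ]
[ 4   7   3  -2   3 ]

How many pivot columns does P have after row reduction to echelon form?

5

Row reduce to echelon form.
R3 ← R3 − R1: [0, -1, -4, 4, 1]
R4 ← R4 − (2)·R1: [0, -6, -15, 11, 1]
R5 ← R5 − (4)·R1: [0, -8, -32, 10, -3]
R6 ← R6 − (2)·R1: [0, -1, -13, 4, -1]
R3 ← R3 − (1/4)·R2: [0, 0, -15/4, 4, 5/4]
R4 ← R4 − (3/2)·R2: [0, 0, -27/2, 11, 5/2]
R5 ← R5 − (2)·R2: [0, 0, -30, 10, -1]
R6 ← R6 − (1/4)·R2: [0, 0, -51/4, 4, -3/4]
R4 ← R4 − (18/5)·R3: [0, 0, 0, -17/5, -2]
R5 ← R5 − (8)·R3: [0, 0, 0, -22, -11]
R6 ← R6 − (17/5)·R3: [0, 0, 0, -48/5, -5]
R5 ← R5 − (110/17)·R4: [0, 0, 0, 0, 33/17]
R6 ← R6 − (48/17)·R4: [0, 0, 0, 0, 11/17]
R6 ← R6 − (1/3)·R5: [0, 0, 0, 0, 0]
Echelon form has 5 nonzero rows, so rank(P) = 5.
Each nonzero row contributes one pivot column: 5 pivot columns.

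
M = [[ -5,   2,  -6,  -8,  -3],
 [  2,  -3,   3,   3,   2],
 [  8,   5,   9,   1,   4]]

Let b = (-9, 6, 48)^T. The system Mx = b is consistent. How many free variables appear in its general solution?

2

Row reduce the augmented matrix [M | b].
R2 ← R2 + (2/5)·R1: [0, -11/5, 3/5, -1/5, 4/5, 12/5]
R3 ← R3 + (8/5)·R1: [0, 41/5, -3/5, -59/5, -4/5, 168/5]
R3 ← R3 + (41/11)·R2: [0, 0, 18/11, -138/11, 24/11, 468/11]
The echelon form has 3 nonzero rows, and every pivot lies in the first 5 columns, so rank(M) = rank([M|b]) = 3.
The system is consistent.
Free variables = (unknowns) − (rank) = 5 − 3 = 2.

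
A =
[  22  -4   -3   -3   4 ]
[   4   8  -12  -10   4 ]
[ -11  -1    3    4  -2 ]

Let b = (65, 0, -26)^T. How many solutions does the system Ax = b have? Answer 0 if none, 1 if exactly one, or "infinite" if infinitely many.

Row reduce the augmented matrix [A | b].
R2 ← R2 − (2/11)·R1: [0, 96/11, -126/11, -104/11, 36/11, -130/11]
R3 ← R3 + (1/2)·R1: [0, -3, 3/2, 5/2, 0, 13/2]
R3 ← R3 + (11/32)·R2: [0, 0, -39/16, -3/4, 9/8, 39/16]
The echelon form has 3 nonzero rows, and every pivot lies in the first 5 columns, so rank(A) = rank([A|b]) = 3.
The system is consistent.
rank = 3 < 5 unknowns, so there are infinitely many solutions.

infinite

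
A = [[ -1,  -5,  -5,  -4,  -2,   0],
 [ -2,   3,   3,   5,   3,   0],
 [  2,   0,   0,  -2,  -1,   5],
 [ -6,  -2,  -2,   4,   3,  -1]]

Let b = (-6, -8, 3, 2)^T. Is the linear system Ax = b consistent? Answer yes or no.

no

Row reduce the augmented matrix [A | b].
R2 ← R2 − (2)·R1: [0, 13, 13, 13, 7, 0, 4]
R3 ← R3 + (2)·R1: [0, -10, -10, -10, -5, 5, -9]
R4 ← R4 − (6)·R1: [0, 28, 28, 28, 15, -1, 38]
R3 ← R3 + (10/13)·R2: [0, 0, 0, 0, 5/13, 5, -77/13]
R4 ← R4 − (28/13)·R2: [0, 0, 0, 0, -1/13, -1, 382/13]
R4 ← R4 + (1/5)·R3: [0, 0, 0, 0, 0, 0, 141/5]
The echelon form has 4 nonzero rows; the last pivot sits in the augmented column, so rank(A) = 3 but rank([A|b]) = 4.
Since the ranks differ, the system is inconsistent.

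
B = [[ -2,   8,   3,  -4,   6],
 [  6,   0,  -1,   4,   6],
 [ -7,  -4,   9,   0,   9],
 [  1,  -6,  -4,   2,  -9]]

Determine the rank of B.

Row reduce to echelon form.
R2 ← R2 + (3)·R1: [0, 24, 8, -8, 24]
R3 ← R3 − (7/2)·R1: [0, -32, -3/2, 14, -12]
R4 ← R4 + (1/2)·R1: [0, -2, -5/2, 0, -6]
R3 ← R3 + (4/3)·R2: [0, 0, 55/6, 10/3, 20]
R4 ← R4 + (1/12)·R2: [0, 0, -11/6, -2/3, -4]
R4 ← R4 + (1/5)·R3: [0, 0, 0, 0, 0]
Echelon form has 3 nonzero rows, so rank(B) = 3.

3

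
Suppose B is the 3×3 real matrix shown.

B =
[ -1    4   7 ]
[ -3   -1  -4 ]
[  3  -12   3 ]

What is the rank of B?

Row reduce to echelon form.
R2 ← R2 − (3)·R1: [0, -13, -25]
R3 ← R3 + (3)·R1: [0, 0, 24]
Echelon form has 3 nonzero rows, so rank(B) = 3.

3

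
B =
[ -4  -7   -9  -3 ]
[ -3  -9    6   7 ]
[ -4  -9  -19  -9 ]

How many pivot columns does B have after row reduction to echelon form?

3

Row reduce to echelon form.
R2 ← R2 − (3/4)·R1: [0, -15/4, 51/4, 37/4]
R3 ← R3 − R1: [0, -2, -10, -6]
R3 ← R3 − (8/15)·R2: [0, 0, -84/5, -164/15]
Echelon form has 3 nonzero rows, so rank(B) = 3.
Each nonzero row contributes one pivot column: 3 pivot columns.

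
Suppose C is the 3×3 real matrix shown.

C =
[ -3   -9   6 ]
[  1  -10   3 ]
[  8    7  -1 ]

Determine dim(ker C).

Row reduce to echelon form.
R2 ← R2 + (1/3)·R1: [0, -13, 5]
R3 ← R3 + (8/3)·R1: [0, -17, 15]
R3 ← R3 − (17/13)·R2: [0, 0, 110/13]
3 nonzero rows, so rank(C) = 3.
C has 3 columns; by rank–nullity, nullity = 3 − 3 = 0.

0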